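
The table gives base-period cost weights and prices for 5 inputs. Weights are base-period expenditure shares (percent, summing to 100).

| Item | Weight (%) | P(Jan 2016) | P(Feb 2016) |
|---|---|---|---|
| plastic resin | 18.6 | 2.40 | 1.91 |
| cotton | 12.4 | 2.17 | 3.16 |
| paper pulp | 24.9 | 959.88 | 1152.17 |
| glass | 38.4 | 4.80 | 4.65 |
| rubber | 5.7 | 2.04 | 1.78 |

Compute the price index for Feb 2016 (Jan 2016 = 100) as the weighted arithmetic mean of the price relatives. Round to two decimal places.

plastic resin: 18.6 × (1.91/2.40) = 18.6 × 0.795833 = 14.8025
cotton: 12.4 × (3.16/2.17) = 12.4 × 1.456221 = 18.0571
paper pulp: 24.9 × (1152.17/959.88) = 24.9 × 1.200327 = 29.8881
glass: 38.4 × (4.65/4.80) = 38.4 × 0.968750 = 37.2000
rubber: 5.7 × (1.78/2.04) = 5.7 × 0.872549 = 4.9735
Index = Σ wᵢ·(p₁ᵢ/p₀ᵢ) = 14.8025 + 18.0571 + 29.8881 + 37.2000 + 4.9735 = 104.9213

104.92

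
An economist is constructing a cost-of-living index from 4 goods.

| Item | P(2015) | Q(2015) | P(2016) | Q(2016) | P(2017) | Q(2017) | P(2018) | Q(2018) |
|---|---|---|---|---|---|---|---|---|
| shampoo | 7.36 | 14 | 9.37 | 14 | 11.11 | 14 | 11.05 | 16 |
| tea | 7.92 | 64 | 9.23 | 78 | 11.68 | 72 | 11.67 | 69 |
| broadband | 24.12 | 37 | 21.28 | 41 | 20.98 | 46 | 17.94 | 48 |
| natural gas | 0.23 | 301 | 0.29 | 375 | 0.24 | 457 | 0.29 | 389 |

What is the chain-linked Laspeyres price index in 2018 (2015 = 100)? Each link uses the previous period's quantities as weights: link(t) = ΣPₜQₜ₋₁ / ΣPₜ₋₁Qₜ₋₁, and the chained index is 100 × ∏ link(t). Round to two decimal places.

Link 2015→2016:
ΣP(2016)Q(2015) = 9.37×14 + 9.23×64 + 21.28×37 + 0.29×301 = 131.18 + 590.72 + 787.36 + 87.29 = 1596.55
ΣP(2015)Q(2015) = 7.36×14 + 7.92×64 + 24.12×37 + 0.23×301 = 103.04 + 506.88 + 892.44 + 69.23 = 1571.59
link = 1596.55/1571.59 = 1.015882
Link 2016→2017:
ΣP(2017)Q(2016) = 11.11×14 + 11.68×78 + 20.98×41 + 0.24×375 = 155.54 + 911.04 + 860.18 + 90 = 2016.76
ΣP(2016)Q(2016) = 9.37×14 + 9.23×78 + 21.28×41 + 0.29×375 = 131.18 + 719.94 + 872.48 + 108.75 = 1832.35
link = 2016.76/1832.35 = 1.100641
Link 2017→2018:
ΣP(2018)Q(2017) = 11.05×14 + 11.67×72 + 17.94×46 + 0.29×457 = 154.7 + 840.24 + 825.24 + 132.53 = 1952.71
ΣP(2017)Q(2017) = 11.11×14 + 11.68×72 + 20.98×46 + 0.24×457 = 155.54 + 840.96 + 965.08 + 109.68 = 2071.26
link = 1952.71/2071.26 = 0.942764
Chained index = 100 × 1.015882 × 1.100641 × 0.942764 = 105.4125

105.41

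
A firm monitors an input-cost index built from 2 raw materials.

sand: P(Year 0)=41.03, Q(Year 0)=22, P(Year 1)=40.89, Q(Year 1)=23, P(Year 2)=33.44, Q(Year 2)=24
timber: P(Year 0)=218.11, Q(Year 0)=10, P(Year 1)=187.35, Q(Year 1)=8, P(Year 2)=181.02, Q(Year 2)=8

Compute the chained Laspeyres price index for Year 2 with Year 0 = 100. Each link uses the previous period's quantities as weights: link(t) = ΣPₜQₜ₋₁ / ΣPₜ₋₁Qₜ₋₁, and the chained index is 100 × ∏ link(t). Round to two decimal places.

81.74

Link Year 0→Year 1:
ΣP(Year 1)Q(Year 0) = 40.89×22 + 187.35×10 = 899.58 + 1873.5 = 2773.08
ΣP(Year 0)Q(Year 0) = 41.03×22 + 218.11×10 = 902.66 + 2181.1 = 3083.76
link = 2773.08/3083.76 = 0.899253
Link Year 1→Year 2:
ΣP(Year 2)Q(Year 1) = 33.44×23 + 181.02×8 = 769.12 + 1448.16 = 2217.28
ΣP(Year 1)Q(Year 1) = 40.89×23 + 187.35×8 = 940.47 + 1498.8 = 2439.27
link = 2217.28/2439.27 = 0.908993
Chained index = 100 × 0.899253 × 0.908993 = 81.7415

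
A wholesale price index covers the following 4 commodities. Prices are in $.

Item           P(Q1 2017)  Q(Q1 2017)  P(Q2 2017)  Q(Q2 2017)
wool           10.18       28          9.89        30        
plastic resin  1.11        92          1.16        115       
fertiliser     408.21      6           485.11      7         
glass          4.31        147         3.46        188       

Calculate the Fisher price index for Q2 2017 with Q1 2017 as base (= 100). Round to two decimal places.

Laspeyres component (base-period weights):
ΣP(Q2 2017)Q(Q1 2017) = 9.89×28 + 1.16×92 + 485.11×6 + 3.46×147 = 276.92 + 106.72 + 2910.66 + 508.62 = 3802.92
ΣP(Q1 2017)Q(Q1 2017) = 10.18×28 + 1.11×92 + 408.21×6 + 4.31×147 = 285.04 + 102.12 + 2449.26 + 633.57 = 3469.99
L = 3802.92 / 3469.99 × 100 = 109.5946
Paasche component (current-period weights):
ΣP(Q2 2017)Q(Q2 2017) = 9.89×30 + 1.16×115 + 485.11×7 + 3.46×188 = 296.7 + 133.4 + 3395.77 + 650.48 = 4476.35
ΣP(Q1 2017)Q(Q2 2017) = 10.18×30 + 1.11×115 + 408.21×7 + 4.31×188 = 305.4 + 127.65 + 2857.47 + 810.28 = 4100.8
P = 4476.35 / 4100.8 × 100 = 109.1580
Fisher = √(L × P) = √(109.5946 × 109.1580) = 109.3760

109.38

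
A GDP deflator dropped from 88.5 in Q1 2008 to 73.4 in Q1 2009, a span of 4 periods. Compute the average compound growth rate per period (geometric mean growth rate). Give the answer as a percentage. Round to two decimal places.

-4.57%

Growth factor = (73.4/88.5)^(1/4) = (0.829379)^(1/4) = 0.954307
Growth rate = 0.954307 − 1 = -0.045693 = -4.5693%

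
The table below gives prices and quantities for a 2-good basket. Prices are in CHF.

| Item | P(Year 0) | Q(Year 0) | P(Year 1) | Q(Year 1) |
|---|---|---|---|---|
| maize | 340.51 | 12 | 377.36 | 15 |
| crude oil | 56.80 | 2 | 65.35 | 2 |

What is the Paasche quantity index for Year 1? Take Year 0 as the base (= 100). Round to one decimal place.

Paasche quantity index uses current-period prices as weights.
ΣP(Year 1)·Q(Year 1) = 377.36×15 + 65.35×2 = 5660.4 + 130.7 = 5791.1
ΣP(Year 1)·Q(Year 0) = 377.36×12 + 65.35×2 = 4528.32 + 130.7 = 4659.02
Index = 5791.1 / 4659.02 × 100 = 124.2987

124.3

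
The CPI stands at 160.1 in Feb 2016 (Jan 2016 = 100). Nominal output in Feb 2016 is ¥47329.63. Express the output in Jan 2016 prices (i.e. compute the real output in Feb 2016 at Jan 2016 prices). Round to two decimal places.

Real = Nominal ÷ (Index/100) = 47329.63 ÷ (160.1/100)
     = 47329.63 ÷ 1.601 = 29562.5422

29562.54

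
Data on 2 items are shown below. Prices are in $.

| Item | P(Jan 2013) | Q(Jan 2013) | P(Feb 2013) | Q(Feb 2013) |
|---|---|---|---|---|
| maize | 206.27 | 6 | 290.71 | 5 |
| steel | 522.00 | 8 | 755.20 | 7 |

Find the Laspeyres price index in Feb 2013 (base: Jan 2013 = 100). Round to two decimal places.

143.82

Laspeyres price index uses base-period quantities as weights.
ΣP(Feb 2013)·Q(Jan 2013) = 290.71×6 + 755.20×8 = 1744.26 + 6041.6 = 7785.86
ΣP(Jan 2013)·Q(Jan 2013) = 206.27×6 + 522.00×8 = 1237.62 + 4176 = 5413.62
Index = 7785.86 / 5413.62 × 100 = 143.8198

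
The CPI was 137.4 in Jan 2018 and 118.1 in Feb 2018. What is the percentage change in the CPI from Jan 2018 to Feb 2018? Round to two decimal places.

-14.05%

Change = (118.1 − 137.4) / 137.4 × 100
       = -19.3 / 137.4 × 100 = -14.0466%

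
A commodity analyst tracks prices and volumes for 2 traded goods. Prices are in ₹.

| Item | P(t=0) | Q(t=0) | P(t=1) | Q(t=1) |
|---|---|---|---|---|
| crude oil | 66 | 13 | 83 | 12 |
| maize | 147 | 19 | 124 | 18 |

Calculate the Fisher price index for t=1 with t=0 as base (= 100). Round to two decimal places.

Laspeyres component (base-period weights):
ΣP(t=1)Q(t=0) = 83×13 + 124×19 = 1079 + 2356 = 3435
ΣP(t=0)Q(t=0) = 66×13 + 147×19 = 858 + 2793 = 3651
L = 3435 / 3651 × 100 = 94.0838
Paasche component (current-period weights):
ΣP(t=1)Q(t=1) = 83×12 + 124×18 = 996 + 2232 = 3228
ΣP(t=0)Q(t=1) = 66×12 + 147×18 = 792 + 2646 = 3438
P = 3228 / 3438 × 100 = 93.8918
Fisher = √(L × P) = √(94.0838 × 93.8918) = 93.9878

93.99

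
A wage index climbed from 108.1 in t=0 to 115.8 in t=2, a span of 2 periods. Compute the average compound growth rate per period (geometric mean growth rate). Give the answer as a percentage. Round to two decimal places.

Growth factor = (115.8/108.1)^(1/2) = (1.071230)^(1/2) = 1.035003
Growth rate = 1.035003 − 1 = 0.035003 = 3.5003%

3.50%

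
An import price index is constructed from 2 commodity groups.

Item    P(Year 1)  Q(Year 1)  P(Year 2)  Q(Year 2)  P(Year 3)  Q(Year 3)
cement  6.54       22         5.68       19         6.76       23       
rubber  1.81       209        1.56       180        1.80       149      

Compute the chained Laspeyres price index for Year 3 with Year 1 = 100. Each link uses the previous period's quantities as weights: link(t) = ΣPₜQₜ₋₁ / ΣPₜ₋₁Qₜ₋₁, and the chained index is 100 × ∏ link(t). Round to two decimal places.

Link Year 1→Year 2:
ΣP(Year 2)Q(Year 1) = 5.68×22 + 1.56×209 = 124.96 + 326.04 = 451
ΣP(Year 1)Q(Year 1) = 6.54×22 + 1.81×209 = 143.88 + 378.29 = 522.17
link = 451/522.17 = 0.863703
Link Year 2→Year 3:
ΣP(Year 3)Q(Year 2) = 6.76×19 + 1.80×180 = 128.44 + 324 = 452.44
ΣP(Year 2)Q(Year 2) = 5.68×19 + 1.56×180 = 107.92 + 280.8 = 388.72
link = 452.44/388.72 = 1.163923
Chained index = 100 × 0.863703 × 1.163923 = 100.5284

100.53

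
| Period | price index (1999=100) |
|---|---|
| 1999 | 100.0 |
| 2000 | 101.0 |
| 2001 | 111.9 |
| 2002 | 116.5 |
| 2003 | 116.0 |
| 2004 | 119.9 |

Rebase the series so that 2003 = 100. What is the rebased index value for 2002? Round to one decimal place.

100.4

Rebased(2002) = 116.5 / 116.0 × 100 = 100.4310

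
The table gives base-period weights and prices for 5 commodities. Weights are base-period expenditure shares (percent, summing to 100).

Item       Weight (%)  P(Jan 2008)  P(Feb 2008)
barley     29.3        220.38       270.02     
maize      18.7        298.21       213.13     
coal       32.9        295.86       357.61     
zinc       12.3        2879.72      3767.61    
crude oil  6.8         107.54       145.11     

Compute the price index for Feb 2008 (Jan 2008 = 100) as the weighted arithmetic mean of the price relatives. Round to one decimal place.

barley: 29.3 × (270.02/220.38) = 29.3 × 1.225247 = 35.8997
maize: 18.7 × (213.13/298.21) = 18.7 × 0.714698 = 13.3648
coal: 32.9 × (357.61/295.86) = 32.9 × 1.208714 = 39.7667
zinc: 12.3 × (3767.61/2879.72) = 12.3 × 1.308325 = 16.0924
crude oil: 6.8 × (145.11/107.54) = 6.8 × 1.349358 = 9.1756
Index = Σ wᵢ·(p₁ᵢ/p₀ᵢ) = 35.8997 + 13.3648 + 39.7667 + 16.0924 + 9.1756 = 114.2993

114.3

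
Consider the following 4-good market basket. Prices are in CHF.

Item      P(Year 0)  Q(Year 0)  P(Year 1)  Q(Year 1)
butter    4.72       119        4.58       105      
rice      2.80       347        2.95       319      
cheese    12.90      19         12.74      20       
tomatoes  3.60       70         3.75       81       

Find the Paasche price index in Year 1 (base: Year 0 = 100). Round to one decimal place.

Paasche price index uses current-period quantities as weights.
ΣP(Year 1)·Q(Year 1) = 4.58×105 + 2.95×319 + 12.74×20 + 3.75×81 = 480.9 + 941.05 + 254.8 + 303.75 = 1980.5
ΣP(Year 0)·Q(Year 1) = 4.72×105 + 2.80×319 + 12.90×20 + 3.60×81 = 495.6 + 893.2 + 258 + 291.6 = 1938.4
Index = 1980.5 / 1938.4 × 100 = 102.1719

102.2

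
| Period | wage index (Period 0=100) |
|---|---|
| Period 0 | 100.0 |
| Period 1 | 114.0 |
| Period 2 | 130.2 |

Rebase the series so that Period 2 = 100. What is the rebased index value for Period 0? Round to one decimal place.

76.8

Rebased(Period 0) = 100.0 / 130.2 × 100 = 76.8049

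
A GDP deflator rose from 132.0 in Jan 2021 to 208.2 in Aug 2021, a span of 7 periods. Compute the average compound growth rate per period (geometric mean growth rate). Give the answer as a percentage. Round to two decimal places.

Growth factor = (208.2/132.0)^(1/7) = (1.577273)^(1/7) = 1.067265
Growth rate = 1.067265 − 1 = 0.067265 = 6.7265%

6.73%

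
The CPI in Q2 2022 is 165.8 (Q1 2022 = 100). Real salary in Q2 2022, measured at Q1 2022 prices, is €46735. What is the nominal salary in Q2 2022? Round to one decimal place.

Nominal = Real × (Index/100) = 46735 × (165.8/100)
        = 46735 × 1.658 = 77486.6300

77486.6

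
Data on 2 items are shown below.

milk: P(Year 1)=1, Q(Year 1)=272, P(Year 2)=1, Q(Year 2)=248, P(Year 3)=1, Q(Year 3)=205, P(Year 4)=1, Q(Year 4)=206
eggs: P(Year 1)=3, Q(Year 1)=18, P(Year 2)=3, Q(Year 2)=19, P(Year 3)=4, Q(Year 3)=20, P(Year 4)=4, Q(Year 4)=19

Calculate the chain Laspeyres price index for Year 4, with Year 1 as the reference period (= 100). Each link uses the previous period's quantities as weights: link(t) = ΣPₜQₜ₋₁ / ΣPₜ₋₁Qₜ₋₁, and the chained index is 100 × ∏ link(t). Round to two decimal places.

106.23

Link Year 1→Year 2:
ΣP(Year 2)Q(Year 1) = 1×272 + 3×18 = 272 + 54 = 326
ΣP(Year 1)Q(Year 1) = 1×272 + 3×18 = 272 + 54 = 326
link = 326/326 = 1.000000
Link Year 2→Year 3:
ΣP(Year 3)Q(Year 2) = 1×248 + 4×19 = 248 + 76 = 324
ΣP(Year 2)Q(Year 2) = 1×248 + 3×19 = 248 + 57 = 305
link = 324/305 = 1.062295
Link Year 3→Year 4:
ΣP(Year 4)Q(Year 3) = 1×205 + 4×20 = 205 + 80 = 285
ΣP(Year 3)Q(Year 3) = 1×205 + 4×20 = 205 + 80 = 285
link = 285/285 = 1.000000
Chained index = 100 × 1.000000 × 1.062295 × 1.000000 = 106.2295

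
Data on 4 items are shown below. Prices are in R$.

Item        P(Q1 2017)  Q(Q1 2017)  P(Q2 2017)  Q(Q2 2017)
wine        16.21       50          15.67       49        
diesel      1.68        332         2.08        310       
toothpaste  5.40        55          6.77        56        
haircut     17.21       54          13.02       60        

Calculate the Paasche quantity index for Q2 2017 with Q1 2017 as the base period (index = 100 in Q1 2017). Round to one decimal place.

100.9

Paasche quantity index uses current-period prices as weights.
ΣP(Q2 2017)·Q(Q2 2017) = 15.67×49 + 2.08×310 + 6.77×56 + 13.02×60 = 767.83 + 644.8 + 379.12 + 781.2 = 2572.95
ΣP(Q2 2017)·Q(Q1 2017) = 15.67×50 + 2.08×332 + 6.77×55 + 13.02×54 = 783.5 + 690.56 + 372.35 + 703.08 = 2549.49
Index = 2572.95 / 2549.49 × 100 = 100.9202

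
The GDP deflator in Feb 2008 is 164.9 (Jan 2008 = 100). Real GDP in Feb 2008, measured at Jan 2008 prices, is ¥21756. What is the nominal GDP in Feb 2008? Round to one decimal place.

Nominal = Real × (Index/100) = 21756 × (164.9/100)
        = 21756 × 1.649 = 35875.6440

35875.6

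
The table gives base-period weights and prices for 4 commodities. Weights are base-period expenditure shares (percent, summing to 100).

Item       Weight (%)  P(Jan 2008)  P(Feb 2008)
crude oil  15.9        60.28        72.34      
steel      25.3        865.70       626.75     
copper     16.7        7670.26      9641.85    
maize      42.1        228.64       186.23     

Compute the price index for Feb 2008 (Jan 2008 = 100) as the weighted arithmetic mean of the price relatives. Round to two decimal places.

crude oil: 15.9 × (72.34/60.28) = 15.9 × 1.200066 = 19.0811
steel: 25.3 × (626.75/865.70) = 25.3 × 0.723981 = 18.3167
copper: 16.7 × (9641.85/7670.26) = 16.7 × 1.257043 = 20.9926
maize: 42.1 × (186.23/228.64) = 42.1 × 0.814512 = 34.2910
Index = Σ wᵢ·(p₁ᵢ/p₀ᵢ) = 19.0811 + 18.3167 + 20.9926 + 34.2910 = 92.6813

92.68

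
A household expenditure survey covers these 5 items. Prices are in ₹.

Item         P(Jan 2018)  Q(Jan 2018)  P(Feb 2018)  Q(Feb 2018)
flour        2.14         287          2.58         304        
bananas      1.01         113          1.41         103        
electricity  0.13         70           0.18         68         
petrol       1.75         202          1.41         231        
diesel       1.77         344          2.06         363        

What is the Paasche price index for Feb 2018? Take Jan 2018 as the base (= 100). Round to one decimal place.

Paasche price index uses current-period quantities as weights.
ΣP(Feb 2018)·Q(Feb 2018) = 2.58×304 + 1.41×103 + 0.18×68 + 1.41×231 + 2.06×363 = 784.32 + 145.23 + 12.24 + 325.71 + 747.78 = 2015.28
ΣP(Jan 2018)·Q(Feb 2018) = 2.14×304 + 1.01×103 + 0.13×68 + 1.75×231 + 1.77×363 = 650.56 + 104.03 + 8.84 + 404.25 + 642.51 = 1810.19
Index = 2015.28 / 1810.19 × 100 = 111.3297

111.3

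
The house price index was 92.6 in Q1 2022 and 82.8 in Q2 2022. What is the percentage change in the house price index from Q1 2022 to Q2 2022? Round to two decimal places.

Change = (82.8 − 92.6) / 92.6 × 100
       = -9.8 / 92.6 × 100 = -10.5832%

-10.58%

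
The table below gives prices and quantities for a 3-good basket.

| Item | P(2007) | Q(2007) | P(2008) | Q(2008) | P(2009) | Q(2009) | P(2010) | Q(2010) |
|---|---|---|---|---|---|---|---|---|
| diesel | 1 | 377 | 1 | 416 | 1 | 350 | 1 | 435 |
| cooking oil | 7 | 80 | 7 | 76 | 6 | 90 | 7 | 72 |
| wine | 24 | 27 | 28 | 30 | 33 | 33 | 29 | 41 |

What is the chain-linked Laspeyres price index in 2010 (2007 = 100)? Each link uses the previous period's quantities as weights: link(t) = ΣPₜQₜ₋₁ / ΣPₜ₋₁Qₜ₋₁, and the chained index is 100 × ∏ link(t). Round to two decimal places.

108.87

Link 2007→2008:
ΣP(2008)Q(2007) = 1×377 + 7×80 + 28×27 = 377 + 560 + 756 = 1693
ΣP(2007)Q(2007) = 1×377 + 7×80 + 24×27 = 377 + 560 + 648 = 1585
link = 1693/1585 = 1.068139
Link 2008→2009:
ΣP(2009)Q(2008) = 1×416 + 6×76 + 33×30 = 416 + 456 + 990 = 1862
ΣP(2008)Q(2008) = 1×416 + 7×76 + 28×30 = 416 + 532 + 840 = 1788
link = 1862/1788 = 1.041387
Link 2009→2010:
ΣP(2010)Q(2009) = 1×350 + 7×90 + 29×33 = 350 + 630 + 957 = 1937
ΣP(2009)Q(2009) = 1×350 + 6×90 + 33×33 = 350 + 540 + 1089 = 1979
link = 1937/1979 = 0.978777
Chained index = 100 × 1.068139 × 1.041387 × 0.978777 = 108.8739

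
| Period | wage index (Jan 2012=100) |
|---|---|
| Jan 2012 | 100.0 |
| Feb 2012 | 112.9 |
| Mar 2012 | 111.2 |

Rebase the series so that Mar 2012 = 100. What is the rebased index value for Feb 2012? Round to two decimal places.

101.53

Rebased(Feb 2012) = 112.9 / 111.2 × 100 = 101.5288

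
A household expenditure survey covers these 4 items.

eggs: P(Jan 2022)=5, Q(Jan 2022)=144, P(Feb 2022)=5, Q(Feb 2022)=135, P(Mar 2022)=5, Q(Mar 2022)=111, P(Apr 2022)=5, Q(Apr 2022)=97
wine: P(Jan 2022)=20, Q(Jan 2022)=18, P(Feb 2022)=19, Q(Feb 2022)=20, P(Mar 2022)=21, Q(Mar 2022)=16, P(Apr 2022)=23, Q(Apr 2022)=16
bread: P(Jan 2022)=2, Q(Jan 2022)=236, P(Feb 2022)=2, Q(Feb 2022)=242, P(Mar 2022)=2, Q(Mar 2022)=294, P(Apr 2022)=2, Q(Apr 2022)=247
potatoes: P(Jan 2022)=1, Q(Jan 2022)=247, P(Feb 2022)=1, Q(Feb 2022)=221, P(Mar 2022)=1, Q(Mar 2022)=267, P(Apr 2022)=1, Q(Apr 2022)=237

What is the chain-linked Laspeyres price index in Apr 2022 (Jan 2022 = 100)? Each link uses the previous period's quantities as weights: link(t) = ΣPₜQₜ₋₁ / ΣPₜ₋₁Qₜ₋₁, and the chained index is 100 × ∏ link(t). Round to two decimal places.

Link Jan 2022→Feb 2022:
ΣP(Feb 2022)Q(Jan 2022) = 5×144 + 19×18 + 2×236 + 1×247 = 720 + 342 + 472 + 247 = 1781
ΣP(Jan 2022)Q(Jan 2022) = 5×144 + 20×18 + 2×236 + 1×247 = 720 + 360 + 472 + 247 = 1799
link = 1781/1799 = 0.989994
Link Feb 2022→Mar 2022:
ΣP(Mar 2022)Q(Feb 2022) = 5×135 + 21×20 + 2×242 + 1×221 = 675 + 420 + 484 + 221 = 1800
ΣP(Feb 2022)Q(Feb 2022) = 5×135 + 19×20 + 2×242 + 1×221 = 675 + 380 + 484 + 221 = 1760
link = 1800/1760 = 1.022727
Link Mar 2022→Apr 2022:
ΣP(Apr 2022)Q(Mar 2022) = 5×111 + 23×16 + 2×294 + 1×267 = 555 + 368 + 588 + 267 = 1778
ΣP(Mar 2022)Q(Mar 2022) = 5×111 + 21×16 + 2×294 + 1×267 = 555 + 336 + 588 + 267 = 1746
link = 1778/1746 = 1.018328
Chained index = 100 × 0.989994 × 1.022727 × 1.018328 = 103.1051

103.11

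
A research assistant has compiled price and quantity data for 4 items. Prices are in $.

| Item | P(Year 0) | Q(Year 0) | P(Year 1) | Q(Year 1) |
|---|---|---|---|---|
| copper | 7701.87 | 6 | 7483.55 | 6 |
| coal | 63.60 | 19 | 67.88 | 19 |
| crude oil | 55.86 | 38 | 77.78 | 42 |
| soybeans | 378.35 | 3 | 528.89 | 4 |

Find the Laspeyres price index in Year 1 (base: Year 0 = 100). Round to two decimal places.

Laspeyres price index uses base-period quantities as weights.
ΣP(Year 1)·Q(Year 0) = 7483.55×6 + 67.88×19 + 77.78×38 + 528.89×3 = 44901.3 + 1289.72 + 2955.64 + 1586.67 = 50733.33
ΣP(Year 0)·Q(Year 0) = 7701.87×6 + 63.60×19 + 55.86×38 + 378.35×3 = 46211.22 + 1208.4 + 2122.68 + 1135.05 = 50677.35
Index = 50733.33 / 50677.35 × 100 = 100.1105

100.11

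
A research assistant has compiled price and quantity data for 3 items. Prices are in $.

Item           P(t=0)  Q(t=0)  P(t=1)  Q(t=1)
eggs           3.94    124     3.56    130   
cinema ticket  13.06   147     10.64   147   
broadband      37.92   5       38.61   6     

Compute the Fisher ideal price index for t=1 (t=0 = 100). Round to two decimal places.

84.77

Laspeyres component (base-period weights):
ΣP(t=1)Q(t=0) = 3.56×124 + 10.64×147 + 38.61×5 = 441.44 + 1564.08 + 193.05 = 2198.57
ΣP(t=0)Q(t=0) = 3.94×124 + 13.06×147 + 37.92×5 = 488.56 + 1919.82 + 189.6 = 2597.98
L = 2198.57 / 2597.98 × 100 = 84.6261
Paasche component (current-period weights):
ΣP(t=1)Q(t=1) = 3.56×130 + 10.64×147 + 38.61×6 = 462.8 + 1564.08 + 231.66 = 2258.54
ΣP(t=0)Q(t=1) = 3.94×130 + 13.06×147 + 37.92×6 = 512.2 + 1919.82 + 227.52 = 2659.54
P = 2258.54 / 2659.54 × 100 = 84.9222
Fisher = √(L × P) = √(84.6261 × 84.9222) = 84.7740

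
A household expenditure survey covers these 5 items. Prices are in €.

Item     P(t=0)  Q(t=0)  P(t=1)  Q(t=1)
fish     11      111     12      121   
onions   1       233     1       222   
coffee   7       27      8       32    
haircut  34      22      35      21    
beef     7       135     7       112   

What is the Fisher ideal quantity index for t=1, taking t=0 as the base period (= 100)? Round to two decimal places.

98.41

Laspeyres component (base-period weights):
ΣP(t=0)Q(t=1) = 11×121 + 1×222 + 7×32 + 34×21 + 7×112 = 1331 + 222 + 224 + 714 + 784 = 3275
ΣP(t=0)Q(t=0) = 11×111 + 1×233 + 7×27 + 34×22 + 7×135 = 1221 + 233 + 189 + 748 + 945 = 3336
L = 3275 / 3336 × 100 = 98.1715
Paasche component (current-period weights):
ΣP(t=1)Q(t=1) = 12×121 + 1×222 + 8×32 + 35×21 + 7×112 = 1452 + 222 + 256 + 735 + 784 = 3449
ΣP(t=1)Q(t=0) = 12×111 + 1×233 + 8×27 + 35×22 + 7×135 = 1332 + 233 + 216 + 770 + 945 = 3496
P = 3449 / 3496 × 100 = 98.6556
Fisher = √(L × P) = √(98.1715 × 98.6556) = 98.4132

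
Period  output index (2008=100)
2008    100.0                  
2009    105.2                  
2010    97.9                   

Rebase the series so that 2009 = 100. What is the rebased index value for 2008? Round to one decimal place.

Rebased(2008) = 100.0 / 105.2 × 100 = 95.0570

95.1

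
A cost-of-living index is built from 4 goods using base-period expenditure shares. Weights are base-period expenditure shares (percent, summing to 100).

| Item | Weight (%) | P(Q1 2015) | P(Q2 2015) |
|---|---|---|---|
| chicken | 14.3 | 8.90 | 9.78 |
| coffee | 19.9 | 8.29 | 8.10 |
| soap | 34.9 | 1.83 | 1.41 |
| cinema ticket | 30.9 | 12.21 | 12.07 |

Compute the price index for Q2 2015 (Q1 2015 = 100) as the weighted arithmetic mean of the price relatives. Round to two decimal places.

92.59

chicken: 14.3 × (9.78/8.90) = 14.3 × 1.098876 = 15.7139
coffee: 19.9 × (8.10/8.29) = 19.9 × 0.977081 = 19.4439
soap: 34.9 × (1.41/1.83) = 34.9 × 0.770492 = 26.8902
cinema ticket: 30.9 × (12.07/12.21) = 30.9 × 0.988534 = 30.5457
Index = Σ wᵢ·(p₁ᵢ/p₀ᵢ) = 15.7139 + 19.4439 + 26.8902 + 30.5457 = 92.5937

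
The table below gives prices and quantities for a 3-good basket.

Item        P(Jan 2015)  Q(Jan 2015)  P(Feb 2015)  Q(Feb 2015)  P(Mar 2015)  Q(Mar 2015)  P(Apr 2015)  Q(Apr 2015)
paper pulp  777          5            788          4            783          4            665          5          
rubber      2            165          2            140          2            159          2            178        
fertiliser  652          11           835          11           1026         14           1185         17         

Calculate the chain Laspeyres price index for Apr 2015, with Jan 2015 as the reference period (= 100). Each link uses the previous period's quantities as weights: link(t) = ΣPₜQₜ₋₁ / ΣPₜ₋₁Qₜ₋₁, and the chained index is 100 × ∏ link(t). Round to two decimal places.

151.20

Link Jan 2015→Feb 2015:
ΣP(Feb 2015)Q(Jan 2015) = 788×5 + 2×165 + 835×11 = 3940 + 330 + 9185 = 13455
ΣP(Jan 2015)Q(Jan 2015) = 777×5 + 2×165 + 652×11 = 3885 + 330 + 7172 = 11387
link = 13455/11387 = 1.181611
Link Feb 2015→Mar 2015:
ΣP(Mar 2015)Q(Feb 2015) = 783×4 + 2×140 + 1026×11 = 3132 + 280 + 11286 = 14698
ΣP(Feb 2015)Q(Feb 2015) = 788×4 + 2×140 + 835×11 = 3152 + 280 + 9185 = 12617
link = 14698/12617 = 1.164936
Link Mar 2015→Apr 2015:
ΣP(Apr 2015)Q(Mar 2015) = 665×4 + 2×159 + 1185×14 = 2660 + 318 + 16590 = 19568
ΣP(Mar 2015)Q(Mar 2015) = 783×4 + 2×159 + 1026×14 = 3132 + 318 + 14364 = 17814
link = 19568/17814 = 1.098462
Chained index = 100 × 1.181611 × 1.164936 × 1.098462 = 151.2034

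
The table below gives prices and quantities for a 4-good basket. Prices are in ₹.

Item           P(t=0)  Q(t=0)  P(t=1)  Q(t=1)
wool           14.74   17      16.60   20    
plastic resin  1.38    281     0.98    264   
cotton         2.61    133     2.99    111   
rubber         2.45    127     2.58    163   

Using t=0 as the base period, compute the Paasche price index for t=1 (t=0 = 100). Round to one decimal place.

99.6

Paasche price index uses current-period quantities as weights.
ΣP(t=1)·Q(t=1) = 16.60×20 + 0.98×264 + 2.99×111 + 2.58×163 = 332 + 258.72 + 331.89 + 420.54 = 1343.15
ΣP(t=0)·Q(t=1) = 14.74×20 + 1.38×264 + 2.61×111 + 2.45×163 = 294.8 + 364.32 + 289.71 + 399.35 = 1348.18
Index = 1343.15 / 1348.18 × 100 = 99.6269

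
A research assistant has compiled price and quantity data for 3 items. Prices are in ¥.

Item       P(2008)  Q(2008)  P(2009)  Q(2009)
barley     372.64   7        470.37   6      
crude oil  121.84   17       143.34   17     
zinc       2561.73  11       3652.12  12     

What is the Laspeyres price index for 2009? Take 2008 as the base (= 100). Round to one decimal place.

139.7

Laspeyres price index uses base-period quantities as weights.
ΣP(2009)·Q(2008) = 470.37×7 + 143.34×17 + 3652.12×11 = 3292.59 + 2436.78 + 40173.32 = 45902.69
ΣP(2008)·Q(2008) = 372.64×7 + 121.84×17 + 2561.73×11 = 2608.48 + 2071.28 + 28179.03 = 32858.79
Index = 45902.69 / 32858.79 × 100 = 139.6968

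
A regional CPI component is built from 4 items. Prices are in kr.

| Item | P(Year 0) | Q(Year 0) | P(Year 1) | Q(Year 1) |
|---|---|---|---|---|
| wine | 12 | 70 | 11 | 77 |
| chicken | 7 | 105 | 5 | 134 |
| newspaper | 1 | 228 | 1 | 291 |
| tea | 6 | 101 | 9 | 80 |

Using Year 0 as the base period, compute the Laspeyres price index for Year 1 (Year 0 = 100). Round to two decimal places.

100.95

Laspeyres price index uses base-period quantities as weights.
ΣP(Year 1)·Q(Year 0) = 11×70 + 5×105 + 1×228 + 9×101 = 770 + 525 + 228 + 909 = 2432
ΣP(Year 0)·Q(Year 0) = 12×70 + 7×105 + 1×228 + 6×101 = 840 + 735 + 228 + 606 = 2409
Index = 2432 / 2409 × 100 = 100.9548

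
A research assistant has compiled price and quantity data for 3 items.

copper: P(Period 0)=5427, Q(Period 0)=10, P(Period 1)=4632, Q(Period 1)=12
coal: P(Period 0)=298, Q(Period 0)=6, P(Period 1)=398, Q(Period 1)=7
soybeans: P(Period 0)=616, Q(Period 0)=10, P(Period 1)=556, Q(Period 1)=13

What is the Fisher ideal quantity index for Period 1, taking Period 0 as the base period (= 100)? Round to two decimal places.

120.89

Laspeyres component (base-period weights):
ΣP(Period 0)Q(Period 1) = 5427×12 + 298×7 + 616×13 = 65124 + 2086 + 8008 = 75218
ΣP(Period 0)Q(Period 0) = 5427×10 + 298×6 + 616×10 = 54270 + 1788 + 6160 = 62218
L = 75218 / 62218 × 100 = 120.8943
Paasche component (current-period weights):
ΣP(Period 1)Q(Period 1) = 4632×12 + 398×7 + 556×13 = 55584 + 2786 + 7228 = 65598
ΣP(Period 1)Q(Period 0) = 4632×10 + 398×6 + 556×10 = 46320 + 2388 + 5560 = 54268
P = 65598 / 54268 × 100 = 120.8779
Fisher = √(L × P) = √(120.8943 × 120.8779) = 120.8861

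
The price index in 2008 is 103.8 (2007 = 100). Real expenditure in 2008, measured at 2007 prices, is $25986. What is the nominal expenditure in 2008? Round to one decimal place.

Nominal = Real × (Index/100) = 25986 × (103.8/100)
        = 25986 × 1.038 = 26973.4680

26973.5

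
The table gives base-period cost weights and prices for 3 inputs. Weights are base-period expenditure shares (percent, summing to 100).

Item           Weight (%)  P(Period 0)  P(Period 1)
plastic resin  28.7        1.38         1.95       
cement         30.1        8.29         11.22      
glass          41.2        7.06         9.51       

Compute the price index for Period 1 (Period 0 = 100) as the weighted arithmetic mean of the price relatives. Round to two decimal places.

136.79

plastic resin: 28.7 × (1.95/1.38) = 28.7 × 1.413043 = 40.5543
cement: 30.1 × (11.22/8.29) = 30.1 × 1.353438 = 40.7385
glass: 41.2 × (9.51/7.06) = 41.2 × 1.347025 = 55.4975
Index = Σ wᵢ·(p₁ᵢ/p₀ᵢ) = 40.5543 + 40.7385 + 55.4975 = 136.7903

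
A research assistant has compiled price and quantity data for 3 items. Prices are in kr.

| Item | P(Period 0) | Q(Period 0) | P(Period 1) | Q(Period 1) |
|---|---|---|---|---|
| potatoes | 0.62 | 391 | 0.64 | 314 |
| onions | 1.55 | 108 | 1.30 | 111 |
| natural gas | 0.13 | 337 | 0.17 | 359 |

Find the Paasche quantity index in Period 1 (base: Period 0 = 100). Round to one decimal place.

Paasche quantity index uses current-period prices as weights.
ΣP(Period 1)·Q(Period 1) = 0.64×314 + 1.30×111 + 0.17×359 = 200.96 + 144.3 + 61.03 = 406.29
ΣP(Period 1)·Q(Period 0) = 0.64×391 + 1.30×108 + 0.17×337 = 250.24 + 140.4 + 57.29 = 447.93
Index = 406.29 / 447.93 × 100 = 90.7039

90.7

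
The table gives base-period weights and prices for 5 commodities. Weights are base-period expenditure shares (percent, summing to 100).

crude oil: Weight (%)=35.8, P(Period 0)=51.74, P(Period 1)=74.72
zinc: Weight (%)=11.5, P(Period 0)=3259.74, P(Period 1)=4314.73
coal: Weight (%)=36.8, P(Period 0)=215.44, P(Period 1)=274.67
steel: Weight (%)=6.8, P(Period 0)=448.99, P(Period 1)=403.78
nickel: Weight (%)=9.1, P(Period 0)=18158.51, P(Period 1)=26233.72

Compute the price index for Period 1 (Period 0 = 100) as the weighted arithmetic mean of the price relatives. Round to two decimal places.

133.10

crude oil: 35.8 × (74.72/51.74) = 35.8 × 1.444144 = 51.7003
zinc: 11.5 × (4314.73/3259.74) = 11.5 × 1.323642 = 15.2219
coal: 36.8 × (274.67/215.44) = 36.8 × 1.274926 = 46.9173
steel: 6.8 × (403.78/448.99) = 6.8 × 0.899307 = 6.1153
nickel: 9.1 × (26233.72/18158.51) = 9.1 × 1.444707 = 13.1468
Index = Σ wᵢ·(p₁ᵢ/p₀ᵢ) = 51.7003 + 15.2219 + 46.9173 + 6.1153 + 13.1468 = 133.1016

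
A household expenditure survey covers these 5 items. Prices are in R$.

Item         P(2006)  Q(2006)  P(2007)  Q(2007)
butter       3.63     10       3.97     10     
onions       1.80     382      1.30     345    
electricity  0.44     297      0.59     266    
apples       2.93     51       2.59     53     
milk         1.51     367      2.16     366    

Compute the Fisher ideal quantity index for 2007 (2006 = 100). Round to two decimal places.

Laspeyres component (base-period weights):
ΣP(2006)Q(2007) = 3.63×10 + 1.80×345 + 0.44×266 + 2.93×53 + 1.51×366 = 36.3 + 621 + 117.04 + 155.29 + 552.66 = 1482.29
ΣP(2006)Q(2006) = 3.63×10 + 1.80×382 + 0.44×297 + 2.93×51 + 1.51×367 = 36.3 + 687.6 + 130.68 + 149.43 + 554.17 = 1558.18
L = 1482.29 / 1558.18 × 100 = 95.1296
Paasche component (current-period weights):
ΣP(2007)Q(2007) = 3.97×10 + 1.30×345 + 0.59×266 + 2.59×53 + 2.16×366 = 39.7 + 448.5 + 156.94 + 137.27 + 790.56 = 1572.97
ΣP(2007)Q(2006) = 3.97×10 + 1.30×382 + 0.59×297 + 2.59×51 + 2.16×367 = 39.7 + 496.6 + 175.23 + 132.09 + 792.72 = 1636.34
P = 1572.97 / 1636.34 × 100 = 96.1273
Fisher = √(L × P) = √(95.1296 × 96.1273) = 95.6272

95.63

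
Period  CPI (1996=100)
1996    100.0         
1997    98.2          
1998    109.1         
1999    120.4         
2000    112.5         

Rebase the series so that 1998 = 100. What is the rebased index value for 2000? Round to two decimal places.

103.12

Rebased(2000) = 112.5 / 109.1 × 100 = 103.1164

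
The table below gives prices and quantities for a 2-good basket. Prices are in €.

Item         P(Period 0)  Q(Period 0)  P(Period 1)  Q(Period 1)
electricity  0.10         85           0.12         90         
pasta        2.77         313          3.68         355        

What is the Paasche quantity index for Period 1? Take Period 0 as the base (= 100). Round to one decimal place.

Paasche quantity index uses current-period prices as weights.
ΣP(Period 1)·Q(Period 1) = 0.12×90 + 3.68×355 = 10.8 + 1306.4 = 1317.2
ΣP(Period 1)·Q(Period 0) = 0.12×85 + 3.68×313 = 10.2 + 1151.84 = 1162.04
Index = 1317.2 / 1162.04 × 100 = 113.3524

113.4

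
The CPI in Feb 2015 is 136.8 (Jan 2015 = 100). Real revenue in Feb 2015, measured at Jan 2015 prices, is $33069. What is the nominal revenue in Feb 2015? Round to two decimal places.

Nominal = Real × (Index/100) = 33069 × (136.8/100)
        = 33069 × 1.368 = 45238.3920

45238.39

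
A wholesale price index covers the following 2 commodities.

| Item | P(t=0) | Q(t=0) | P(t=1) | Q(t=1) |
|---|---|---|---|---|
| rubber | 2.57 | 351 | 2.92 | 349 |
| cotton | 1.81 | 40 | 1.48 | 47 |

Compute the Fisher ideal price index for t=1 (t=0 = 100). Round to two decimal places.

Laspeyres component (base-period weights):
ΣP(t=1)Q(t=0) = 2.92×351 + 1.48×40 = 1024.92 + 59.2 = 1084.12
ΣP(t=0)Q(t=0) = 2.57×351 + 1.81×40 = 902.07 + 72.4 = 974.47
L = 1084.12 / 974.47 × 100 = 111.2523
Paasche component (current-period weights):
ΣP(t=1)Q(t=1) = 2.92×349 + 1.48×47 = 1019.08 + 69.56 = 1088.64
ΣP(t=0)Q(t=1) = 2.57×349 + 1.81×47 = 896.93 + 85.07 = 982
P = 1088.64 / 982 × 100 = 110.8595
Fisher = √(L × P) = √(111.2523 × 110.8595) = 111.0557

111.06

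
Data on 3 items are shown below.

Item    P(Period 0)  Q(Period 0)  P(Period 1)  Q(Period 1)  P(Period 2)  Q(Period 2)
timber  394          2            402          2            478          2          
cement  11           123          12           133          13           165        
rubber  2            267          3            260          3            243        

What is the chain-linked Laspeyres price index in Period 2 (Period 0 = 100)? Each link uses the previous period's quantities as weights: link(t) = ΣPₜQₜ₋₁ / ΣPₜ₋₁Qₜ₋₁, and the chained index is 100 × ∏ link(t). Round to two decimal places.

Link Period 0→Period 1:
ΣP(Period 1)Q(Period 0) = 402×2 + 12×123 + 3×267 = 804 + 1476 + 801 = 3081
ΣP(Period 0)Q(Period 0) = 394×2 + 11×123 + 2×267 = 788 + 1353 + 534 = 2675
link = 3081/2675 = 1.151776
Link Period 1→Period 2:
ΣP(Period 2)Q(Period 1) = 478×2 + 13×133 + 3×260 = 956 + 1729 + 780 = 3465
ΣP(Period 1)Q(Period 1) = 402×2 + 12×133 + 3×260 = 804 + 1596 + 780 = 3180
link = 3465/3180 = 1.089623
Chained index = 100 × 1.151776 × 1.089623 = 125.5001

125.50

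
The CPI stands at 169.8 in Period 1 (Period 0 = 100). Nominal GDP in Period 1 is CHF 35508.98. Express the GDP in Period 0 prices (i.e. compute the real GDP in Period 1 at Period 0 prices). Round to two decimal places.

Real = Nominal ÷ (Index/100) = 35508.98 ÷ (169.8/100)
     = 35508.98 ÷ 1.698 = 20912.2379

20912.24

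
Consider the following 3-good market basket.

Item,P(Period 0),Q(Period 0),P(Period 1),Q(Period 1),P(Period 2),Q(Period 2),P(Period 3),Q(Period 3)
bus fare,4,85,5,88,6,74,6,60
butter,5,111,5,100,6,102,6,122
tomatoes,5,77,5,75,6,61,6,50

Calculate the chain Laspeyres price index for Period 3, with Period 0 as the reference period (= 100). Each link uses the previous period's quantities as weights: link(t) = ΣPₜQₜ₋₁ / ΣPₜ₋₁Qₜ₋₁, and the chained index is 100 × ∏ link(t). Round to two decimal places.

Link Period 0→Period 1:
ΣP(Period 1)Q(Period 0) = 5×85 + 5×111 + 5×77 = 425 + 555 + 385 = 1365
ΣP(Period 0)Q(Period 0) = 4×85 + 5×111 + 5×77 = 340 + 555 + 385 = 1280
link = 1365/1280 = 1.066406
Link Period 1→Period 2:
ΣP(Period 2)Q(Period 1) = 6×88 + 6×100 + 6×75 = 528 + 600 + 450 = 1578
ΣP(Period 1)Q(Period 1) = 5×88 + 5×100 + 5×75 = 440 + 500 + 375 = 1315
link = 1578/1315 = 1.200000
Link Period 2→Period 3:
ΣP(Period 3)Q(Period 2) = 6×74 + 6×102 + 6×61 = 444 + 612 + 366 = 1422
ΣP(Period 2)Q(Period 2) = 6×74 + 6×102 + 6×61 = 444 + 612 + 366 = 1422
link = 1422/1422 = 1.000000
Chained index = 100 × 1.066406 × 1.200000 × 1.000000 = 127.9688

127.97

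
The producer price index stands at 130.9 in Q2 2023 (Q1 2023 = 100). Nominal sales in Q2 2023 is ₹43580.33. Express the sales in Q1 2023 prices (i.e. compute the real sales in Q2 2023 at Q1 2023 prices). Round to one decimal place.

Real = Nominal ÷ (Index/100) = 43580.33 ÷ (130.9/100)
     = 43580.33 ÷ 1.309 = 33292.8419

33292.8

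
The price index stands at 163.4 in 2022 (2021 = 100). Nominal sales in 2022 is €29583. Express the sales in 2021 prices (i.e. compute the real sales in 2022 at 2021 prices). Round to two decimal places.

Real = Nominal ÷ (Index/100) = 29583 ÷ (163.4/100)
     = 29583 ÷ 1.634 = 18104.6512

18104.65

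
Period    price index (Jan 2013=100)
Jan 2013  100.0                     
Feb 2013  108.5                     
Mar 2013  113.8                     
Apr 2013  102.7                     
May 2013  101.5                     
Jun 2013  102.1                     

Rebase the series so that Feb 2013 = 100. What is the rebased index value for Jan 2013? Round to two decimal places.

Rebased(Jan 2013) = 100.0 / 108.5 × 100 = 92.1659

92.17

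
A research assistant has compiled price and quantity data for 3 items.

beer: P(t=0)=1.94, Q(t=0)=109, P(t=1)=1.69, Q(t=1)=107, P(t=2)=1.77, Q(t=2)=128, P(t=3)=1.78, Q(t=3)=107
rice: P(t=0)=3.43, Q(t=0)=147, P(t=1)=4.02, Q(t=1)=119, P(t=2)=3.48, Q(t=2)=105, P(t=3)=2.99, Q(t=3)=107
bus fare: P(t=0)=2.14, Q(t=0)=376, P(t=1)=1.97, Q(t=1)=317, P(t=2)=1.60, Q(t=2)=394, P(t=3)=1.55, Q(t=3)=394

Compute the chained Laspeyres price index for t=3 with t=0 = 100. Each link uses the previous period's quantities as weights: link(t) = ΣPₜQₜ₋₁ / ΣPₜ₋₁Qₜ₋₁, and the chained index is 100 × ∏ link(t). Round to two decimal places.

81.34

Link t=0→t=1:
ΣP(t=1)Q(t=0) = 1.69×109 + 4.02×147 + 1.97×376 = 184.21 + 590.94 + 740.72 = 1515.87
ΣP(t=0)Q(t=0) = 1.94×109 + 3.43×147 + 2.14×376 = 211.46 + 504.21 + 804.64 = 1520.31
link = 1515.87/1520.31 = 0.997080
Link t=1→t=2:
ΣP(t=2)Q(t=1) = 1.77×107 + 3.48×119 + 1.60×317 = 189.39 + 414.12 + 507.2 = 1110.71
ΣP(t=1)Q(t=1) = 1.69×107 + 4.02×119 + 1.97×317 = 180.83 + 478.38 + 624.49 = 1283.7
link = 1110.71/1283.7 = 0.865241
Link t=2→t=3:
ΣP(t=3)Q(t=2) = 1.78×128 + 2.99×105 + 1.55×394 = 227.84 + 313.95 + 610.7 = 1152.49
ΣP(t=2)Q(t=2) = 1.77×128 + 3.48×105 + 1.60×394 = 226.56 + 365.4 + 630.4 = 1222.36
link = 1152.49/1222.36 = 0.942840
Chained index = 100 × 0.997080 × 0.865241 × 0.942840 = 81.3402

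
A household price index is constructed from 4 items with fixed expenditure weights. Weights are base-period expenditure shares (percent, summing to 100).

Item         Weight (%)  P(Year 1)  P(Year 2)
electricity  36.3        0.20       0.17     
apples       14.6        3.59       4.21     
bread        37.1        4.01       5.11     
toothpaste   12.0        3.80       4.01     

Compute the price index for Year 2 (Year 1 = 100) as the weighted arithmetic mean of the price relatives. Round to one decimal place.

107.9

electricity: 36.3 × (0.17/0.20) = 36.3 × 0.850000 = 30.8550
apples: 14.6 × (4.21/3.59) = 14.6 × 1.172702 = 17.1214
bread: 37.1 × (5.11/4.01) = 37.1 × 1.274314 = 47.2771
toothpaste: 12.0 × (4.01/3.80) = 12.0 × 1.055263 = 12.6632
Index = Σ wᵢ·(p₁ᵢ/p₀ᵢ) = 30.8550 + 17.1214 + 47.2771 + 12.6632 = 107.9167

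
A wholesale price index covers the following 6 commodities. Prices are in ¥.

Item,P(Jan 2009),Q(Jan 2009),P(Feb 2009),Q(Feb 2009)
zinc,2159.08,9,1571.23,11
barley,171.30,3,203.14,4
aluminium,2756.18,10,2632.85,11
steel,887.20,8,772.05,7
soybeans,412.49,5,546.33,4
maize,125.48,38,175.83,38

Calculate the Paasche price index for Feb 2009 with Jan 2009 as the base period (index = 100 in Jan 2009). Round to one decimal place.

91.0

Paasche price index uses current-period quantities as weights.
ΣP(Feb 2009)·Q(Feb 2009) = 1571.23×11 + 203.14×4 + 2632.85×11 + 772.05×7 + 546.33×4 + 175.83×38 = 17283.53 + 812.56 + 28961.35 + 5404.35 + 2185.32 + 6681.54 = 61328.65
ΣP(Jan 2009)·Q(Feb 2009) = 2159.08×11 + 171.30×4 + 2756.18×11 + 887.20×7 + 412.49×4 + 125.48×38 = 23749.88 + 685.2 + 30317.98 + 6210.4 + 1649.96 + 4768.24 = 67381.66
Index = 61328.65 / 67381.66 × 100 = 91.0168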